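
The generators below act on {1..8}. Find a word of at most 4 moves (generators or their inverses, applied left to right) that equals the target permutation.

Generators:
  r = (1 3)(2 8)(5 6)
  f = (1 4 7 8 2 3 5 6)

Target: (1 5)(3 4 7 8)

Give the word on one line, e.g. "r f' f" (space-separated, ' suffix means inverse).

r' f

  after r': (1 3)(2 8)(5 6)
  after f: (1 5)(3 4 7 8)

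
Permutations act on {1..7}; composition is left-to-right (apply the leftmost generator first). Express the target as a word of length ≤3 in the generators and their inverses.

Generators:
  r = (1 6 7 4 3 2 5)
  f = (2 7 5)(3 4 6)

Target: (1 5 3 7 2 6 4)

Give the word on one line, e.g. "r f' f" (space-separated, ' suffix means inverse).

  after f: (2 7 5)(3 4 6)
  after r': (1 5 3 7 2 6 4)

f r'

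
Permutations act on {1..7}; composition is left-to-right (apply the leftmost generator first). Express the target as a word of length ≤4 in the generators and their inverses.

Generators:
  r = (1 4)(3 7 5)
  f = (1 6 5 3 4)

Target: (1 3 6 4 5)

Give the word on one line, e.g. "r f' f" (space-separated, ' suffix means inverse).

  after f': (1 4 3 5 6)
  after f': (1 3 6 4 5)

f' f'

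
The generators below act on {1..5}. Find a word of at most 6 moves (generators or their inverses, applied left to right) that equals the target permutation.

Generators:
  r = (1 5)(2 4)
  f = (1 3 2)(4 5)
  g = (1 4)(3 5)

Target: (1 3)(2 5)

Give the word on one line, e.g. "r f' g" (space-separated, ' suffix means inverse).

r g g g r'

  after r: (1 5)(2 4)
  after g: (1 3 5 4 2)
  after g: (1 5)(2 4)
  after g: (1 3 5 4 2)
  after r': (1 3)(2 5)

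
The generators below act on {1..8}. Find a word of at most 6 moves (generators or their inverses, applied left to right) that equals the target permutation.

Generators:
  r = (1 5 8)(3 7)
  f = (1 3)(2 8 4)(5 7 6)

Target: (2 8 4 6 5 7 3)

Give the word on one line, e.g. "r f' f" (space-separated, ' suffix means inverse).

f' r r f'

  after f': (1 3)(2 4 8)(5 6 7)
  after r: (1 7 8 2 4)(3 5 6)
  after r: (1 3 8 2 4 5 6 7)
  after f': (2 8 4 6 5 7 3)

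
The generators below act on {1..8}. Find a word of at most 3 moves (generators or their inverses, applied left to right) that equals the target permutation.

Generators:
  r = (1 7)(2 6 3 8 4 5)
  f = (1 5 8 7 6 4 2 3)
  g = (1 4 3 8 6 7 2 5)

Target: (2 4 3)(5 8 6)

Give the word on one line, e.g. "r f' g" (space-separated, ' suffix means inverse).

  after r': (1 7)(2 5 4 8 3 6)
  after r': (2 4 3)(5 8 6)

r' r'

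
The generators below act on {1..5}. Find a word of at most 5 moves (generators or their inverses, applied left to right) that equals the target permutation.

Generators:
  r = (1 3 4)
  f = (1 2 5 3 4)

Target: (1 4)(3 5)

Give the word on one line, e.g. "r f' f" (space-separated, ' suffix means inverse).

  after r: (1 3 4)
  after f: (1 4 2 5 3)
  after r': (1 3 4 2 5)
  after r': (2 5 4)
  after f': (1 4)(3 5)

r f r' r' f'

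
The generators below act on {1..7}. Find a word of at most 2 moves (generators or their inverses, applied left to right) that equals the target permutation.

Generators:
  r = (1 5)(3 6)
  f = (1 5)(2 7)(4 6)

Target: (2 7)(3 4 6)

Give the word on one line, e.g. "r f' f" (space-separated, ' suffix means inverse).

  after r: (1 5)(3 6)
  after f: (2 7)(3 4 6)

r f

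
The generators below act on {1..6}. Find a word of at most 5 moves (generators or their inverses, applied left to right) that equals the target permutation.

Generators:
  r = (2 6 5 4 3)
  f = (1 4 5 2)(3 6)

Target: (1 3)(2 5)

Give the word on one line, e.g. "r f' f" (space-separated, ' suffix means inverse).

  after r: (2 6 5 4 3)
  after f': (1 2 3 5)(4 6)
  after r: (1 6 3 4 5)
  after f': (1 3)(2 5)

r f' r f'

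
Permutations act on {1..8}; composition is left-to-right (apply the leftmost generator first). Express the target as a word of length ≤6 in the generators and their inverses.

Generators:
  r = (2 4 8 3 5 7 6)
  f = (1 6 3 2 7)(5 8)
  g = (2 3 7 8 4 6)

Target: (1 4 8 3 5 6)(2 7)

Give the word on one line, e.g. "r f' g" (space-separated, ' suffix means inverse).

  after f': (1 7 2 3 6)(5 8)
  after r: (1 6)(2 5 3)(4 8 7)
  after g: (1 2 5 7 6)
  after r: (1 4 8 3 5 6)(2 7)

f' r g r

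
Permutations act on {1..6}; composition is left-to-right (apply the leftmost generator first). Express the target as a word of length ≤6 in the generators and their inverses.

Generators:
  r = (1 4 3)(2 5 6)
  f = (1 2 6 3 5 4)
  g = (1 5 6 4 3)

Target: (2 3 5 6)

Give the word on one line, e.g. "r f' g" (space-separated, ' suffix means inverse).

g r g f

  after g: (1 5 6 4 3)
  after r: (1 6 3 4)(2 5)
  after g: (1 4 5 2 6)
  after f: (2 3 5 6)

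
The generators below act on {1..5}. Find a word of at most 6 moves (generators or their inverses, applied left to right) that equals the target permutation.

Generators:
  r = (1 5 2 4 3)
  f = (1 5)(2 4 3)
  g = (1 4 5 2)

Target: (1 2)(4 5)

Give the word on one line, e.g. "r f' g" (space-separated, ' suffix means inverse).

  after f': (1 5)(2 3 4)
  after r': (2 4 5 3)
  after f: (1 5 2 3 4)
  after r: (1 2)(4 5)

f' r' f r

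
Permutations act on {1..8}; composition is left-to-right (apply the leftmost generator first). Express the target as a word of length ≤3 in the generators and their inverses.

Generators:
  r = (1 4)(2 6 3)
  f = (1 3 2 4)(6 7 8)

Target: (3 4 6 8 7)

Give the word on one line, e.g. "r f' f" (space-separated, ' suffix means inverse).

  after f': (1 4 2 3)(6 8 7)
  after r: (3 4 6 8 7)

f' r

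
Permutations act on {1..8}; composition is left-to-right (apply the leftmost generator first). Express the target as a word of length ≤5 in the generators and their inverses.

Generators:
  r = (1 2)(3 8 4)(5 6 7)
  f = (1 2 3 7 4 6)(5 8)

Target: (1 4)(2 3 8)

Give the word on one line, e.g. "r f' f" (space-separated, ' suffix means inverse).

  after r: (1 2)(3 8 4)(5 6 7)
  after r: (3 4 8)(5 7 6)
  after f': (1 6 8 2)(3 7 4 5)
  after r: (1 7 3 5 8)(4 6)
  after f: (1 4)(2 3 8)

r r f' r f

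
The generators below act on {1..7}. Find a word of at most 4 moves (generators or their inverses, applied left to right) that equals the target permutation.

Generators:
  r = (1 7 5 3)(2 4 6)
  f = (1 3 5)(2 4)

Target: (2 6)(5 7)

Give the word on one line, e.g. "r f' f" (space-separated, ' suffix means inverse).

f r

  after f: (1 3 5)(2 4)
  after r: (2 6)(5 7)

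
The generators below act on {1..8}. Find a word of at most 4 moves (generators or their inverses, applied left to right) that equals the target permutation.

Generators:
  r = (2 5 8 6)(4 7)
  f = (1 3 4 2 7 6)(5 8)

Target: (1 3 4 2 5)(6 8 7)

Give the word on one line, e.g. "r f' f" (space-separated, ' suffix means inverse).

r r f

  after r: (2 5 8 6)(4 7)
  after r: (2 8)(5 6)
  after f: (1 3 4 2 5)(6 8 7)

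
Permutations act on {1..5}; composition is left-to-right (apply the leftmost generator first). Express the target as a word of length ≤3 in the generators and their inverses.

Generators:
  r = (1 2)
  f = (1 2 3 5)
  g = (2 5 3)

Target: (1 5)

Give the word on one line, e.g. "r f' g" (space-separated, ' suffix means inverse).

  after f: (1 2 3 5)
  after g: (1 5)

f g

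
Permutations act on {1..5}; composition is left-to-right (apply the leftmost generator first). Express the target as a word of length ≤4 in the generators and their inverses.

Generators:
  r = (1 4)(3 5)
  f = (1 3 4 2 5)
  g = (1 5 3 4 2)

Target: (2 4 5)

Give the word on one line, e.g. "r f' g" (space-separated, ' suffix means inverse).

  after f: (1 3 4 2 5)
  after r: (1 5 4 2 3)
  after f: (2 4 5)

f r f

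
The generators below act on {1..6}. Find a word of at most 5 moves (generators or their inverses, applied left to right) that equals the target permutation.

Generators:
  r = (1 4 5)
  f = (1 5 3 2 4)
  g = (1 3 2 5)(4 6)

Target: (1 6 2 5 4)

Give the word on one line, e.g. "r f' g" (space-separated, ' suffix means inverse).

  after f': (1 4 2 3 5)
  after g': (1 6 4 3 2)
  after f': (1 6 2 4 5)
  after r: (1 6 2 5 4)

f' g' f' r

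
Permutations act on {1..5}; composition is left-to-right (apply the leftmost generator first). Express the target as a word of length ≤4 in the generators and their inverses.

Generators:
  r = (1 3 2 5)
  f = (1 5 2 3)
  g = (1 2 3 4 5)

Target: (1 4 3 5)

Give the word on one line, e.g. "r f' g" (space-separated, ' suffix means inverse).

  after r': (1 5 2 3)
  after g': (1 4 3 5)

r' g'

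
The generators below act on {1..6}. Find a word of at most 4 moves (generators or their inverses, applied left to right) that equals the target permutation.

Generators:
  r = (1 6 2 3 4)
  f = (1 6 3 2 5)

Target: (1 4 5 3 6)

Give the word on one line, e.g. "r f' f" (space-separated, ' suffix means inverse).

r f r f

  after r: (1 6 2 3 4)
  after f: (1 3 4 6 5)
  after r: (1 4 2 3)(5 6)
  after f: (1 4 5 3 6)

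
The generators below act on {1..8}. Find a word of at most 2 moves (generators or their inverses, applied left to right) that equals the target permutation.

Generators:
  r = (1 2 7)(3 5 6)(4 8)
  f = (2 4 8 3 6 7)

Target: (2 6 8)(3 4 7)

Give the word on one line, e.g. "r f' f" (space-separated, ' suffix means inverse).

f' f'

  after f': (2 7 6 3 8 4)
  after f': (2 6 8)(3 4 7)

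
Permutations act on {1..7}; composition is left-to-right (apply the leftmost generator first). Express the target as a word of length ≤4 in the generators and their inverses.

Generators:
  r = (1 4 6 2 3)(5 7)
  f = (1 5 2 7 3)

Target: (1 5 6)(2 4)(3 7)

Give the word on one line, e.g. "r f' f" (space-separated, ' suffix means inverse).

  after r': (1 3 2 6 4)(5 7)
  after f': (1 7)(2 6 4 3 5)
  after r': (1 5 6)(2 4)(3 7)

r' f' r'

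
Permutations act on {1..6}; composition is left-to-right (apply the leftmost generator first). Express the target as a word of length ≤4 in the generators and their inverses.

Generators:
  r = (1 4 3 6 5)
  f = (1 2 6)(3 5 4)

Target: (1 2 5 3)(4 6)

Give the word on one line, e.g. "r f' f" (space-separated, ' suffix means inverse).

  after f': (1 6 2)(3 4 5)
  after f': (1 2 6)(3 5 4)
  after r: (1 2 5 3)(4 6)

f' f' r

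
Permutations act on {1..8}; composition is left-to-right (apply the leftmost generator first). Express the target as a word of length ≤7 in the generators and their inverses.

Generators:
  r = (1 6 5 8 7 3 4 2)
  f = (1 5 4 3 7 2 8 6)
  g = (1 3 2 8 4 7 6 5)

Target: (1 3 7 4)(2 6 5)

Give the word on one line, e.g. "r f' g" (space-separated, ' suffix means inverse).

  after g: (1 3 2 8 4 7 6 5)
  after f: (1 7)(2 6 4)(3 8)
  after r: (1 3 7 6 2 5 8 4)
  after r: (1 4 6)(2 8)(5 7)
  after f: (1 3 7 4)(2 6 5)

g f r r f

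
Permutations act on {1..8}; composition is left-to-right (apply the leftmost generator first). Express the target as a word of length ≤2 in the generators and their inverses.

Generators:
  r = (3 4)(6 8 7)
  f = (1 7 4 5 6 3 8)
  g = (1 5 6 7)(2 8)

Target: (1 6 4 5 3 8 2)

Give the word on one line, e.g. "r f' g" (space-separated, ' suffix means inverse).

g f

  after g: (1 5 6 7)(2 8)
  after f: (1 6 4 5 3 8 2)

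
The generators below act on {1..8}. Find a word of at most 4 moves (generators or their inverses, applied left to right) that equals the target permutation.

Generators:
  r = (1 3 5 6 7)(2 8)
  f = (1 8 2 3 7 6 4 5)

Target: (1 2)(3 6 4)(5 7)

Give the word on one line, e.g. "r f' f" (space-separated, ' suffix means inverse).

f r'

  after f: (1 8 2 3 7 6 4 5)
  after r': (1 2)(3 6 4)(5 7)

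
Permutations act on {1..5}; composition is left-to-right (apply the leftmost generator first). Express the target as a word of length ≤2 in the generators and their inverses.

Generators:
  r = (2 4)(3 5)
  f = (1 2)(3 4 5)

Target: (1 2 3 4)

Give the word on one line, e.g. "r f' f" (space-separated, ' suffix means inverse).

r' f'

  after r': (2 4)(3 5)
  after f': (1 2 3 4)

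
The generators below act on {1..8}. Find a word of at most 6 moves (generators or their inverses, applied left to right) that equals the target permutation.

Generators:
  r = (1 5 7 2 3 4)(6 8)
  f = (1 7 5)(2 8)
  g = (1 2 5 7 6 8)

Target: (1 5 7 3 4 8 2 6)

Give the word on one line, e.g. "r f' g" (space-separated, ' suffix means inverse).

f g' r g'

  after f: (1 7 5)(2 8)
  after g': (1 5 8)(2 6 7)
  after r: (1 7 3 4)(2 8 5 6)
  after g': (1 5 7 3 4 8 2 6)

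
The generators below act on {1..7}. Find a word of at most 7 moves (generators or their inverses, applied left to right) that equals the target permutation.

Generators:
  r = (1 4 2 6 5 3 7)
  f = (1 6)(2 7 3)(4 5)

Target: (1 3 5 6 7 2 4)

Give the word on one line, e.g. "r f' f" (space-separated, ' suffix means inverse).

r' f f f f

  after r': (1 7 3 5 6 2 4)
  after f: (1 3 4 6 7 2 5)
  after f: (1 2 4)(3 5 6)
  after f: (1 7 3 4 6 2 5)
  after f: (1 3 5 6 7 2 4)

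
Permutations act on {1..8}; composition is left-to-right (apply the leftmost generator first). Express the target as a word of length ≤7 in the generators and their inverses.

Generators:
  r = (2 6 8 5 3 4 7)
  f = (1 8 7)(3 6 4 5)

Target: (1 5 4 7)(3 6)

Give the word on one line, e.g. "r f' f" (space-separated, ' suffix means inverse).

  after r: (2 6 8 5 3 4 7)
  after f: (1 8 3 5 6 7 2 4)
  after r: (1 5 8 4)(2 7 6)
  after r: (1 3 4)(7 8)
  after f': (1 5 4 7)(3 6)

r f r r f'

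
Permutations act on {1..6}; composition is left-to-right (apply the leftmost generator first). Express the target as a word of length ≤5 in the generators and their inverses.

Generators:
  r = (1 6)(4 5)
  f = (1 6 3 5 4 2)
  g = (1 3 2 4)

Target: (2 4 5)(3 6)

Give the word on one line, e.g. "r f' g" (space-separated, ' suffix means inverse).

  after g': (1 4 2 3)
  after r: (1 5 4 2 3 6)
  after f': (1 3)(2 6)
  after r': (1 3 6 2)(4 5)
  after g': (2 4 5)(3 6)

g' r f' r' g'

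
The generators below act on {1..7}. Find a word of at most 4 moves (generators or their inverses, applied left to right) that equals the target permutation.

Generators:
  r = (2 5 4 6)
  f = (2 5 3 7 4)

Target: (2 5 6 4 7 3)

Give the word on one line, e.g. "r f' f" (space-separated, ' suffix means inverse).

f' r'

  after f': (2 4 7 3 5)
  after r': (2 5 6 4 7 3)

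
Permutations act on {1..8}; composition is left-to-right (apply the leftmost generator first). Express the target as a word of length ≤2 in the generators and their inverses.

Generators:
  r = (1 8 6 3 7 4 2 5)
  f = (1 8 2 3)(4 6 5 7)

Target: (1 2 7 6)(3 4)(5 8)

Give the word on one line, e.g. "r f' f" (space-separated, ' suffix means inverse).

  after r: (1 8 6 3 7 4 2 5)
  after f: (1 2 7 6)(3 4)(5 8)

r f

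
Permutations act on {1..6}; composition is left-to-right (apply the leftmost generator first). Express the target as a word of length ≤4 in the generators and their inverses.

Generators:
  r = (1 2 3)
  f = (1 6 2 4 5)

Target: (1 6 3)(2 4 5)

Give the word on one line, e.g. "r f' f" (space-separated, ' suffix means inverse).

  after f: (1 6 2 4 5)
  after r: (1 6 3)(2 4 5)

f r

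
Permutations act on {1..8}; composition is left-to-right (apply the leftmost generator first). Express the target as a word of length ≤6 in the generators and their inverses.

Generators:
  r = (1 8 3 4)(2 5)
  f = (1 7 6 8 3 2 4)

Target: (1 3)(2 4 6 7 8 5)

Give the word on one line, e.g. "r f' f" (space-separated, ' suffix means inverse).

  after r': (1 4 3 8)(2 5)
  after r': (1 3)(4 8)
  after f': (1 8 2 3 4 6 7)
  after r: (1 3)(2 4 6 7 8 5)

r' r' f' r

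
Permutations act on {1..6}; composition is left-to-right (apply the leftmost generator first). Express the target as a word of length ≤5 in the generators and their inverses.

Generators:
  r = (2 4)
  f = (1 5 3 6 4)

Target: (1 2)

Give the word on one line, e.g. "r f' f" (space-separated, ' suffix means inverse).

  after f': (1 4 6 3 5)
  after r: (1 2 4 6 3 5)
  after f: (1 2)

f' r f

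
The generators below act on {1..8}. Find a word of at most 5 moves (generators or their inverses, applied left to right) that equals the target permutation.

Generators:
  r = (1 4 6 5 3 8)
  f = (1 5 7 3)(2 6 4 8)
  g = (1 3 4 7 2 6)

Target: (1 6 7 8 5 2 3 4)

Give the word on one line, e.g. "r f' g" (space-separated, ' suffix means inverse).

f' r r g'

  after f': (1 3 7 5)(2 8 4 6)
  after r: (1 8 6 2)(3 7)(4 5)
  after r: (2 4 3 7 8 5 6)
  after g': (1 6 7 8 5 2 3 4)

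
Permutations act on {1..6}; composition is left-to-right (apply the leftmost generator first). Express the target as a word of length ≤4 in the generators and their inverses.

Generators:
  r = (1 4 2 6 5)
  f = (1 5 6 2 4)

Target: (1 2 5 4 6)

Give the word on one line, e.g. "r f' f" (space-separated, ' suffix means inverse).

  after f: (1 5 6 2 4)
  after r': (1 6 4 5 2)
  after f: (1 2 5 4 6)

f r' f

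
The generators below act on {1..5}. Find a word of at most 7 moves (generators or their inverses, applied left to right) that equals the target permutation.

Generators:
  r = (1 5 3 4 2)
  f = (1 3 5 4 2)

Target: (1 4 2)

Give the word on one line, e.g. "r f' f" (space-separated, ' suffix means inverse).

f' r' f' f' r

  after f': (1 2 4 5 3)
  after r': (1 4)(2 3)
  after f': (1 5 3 4 2)
  after f': (1 3 5)
  after r: (1 4 2)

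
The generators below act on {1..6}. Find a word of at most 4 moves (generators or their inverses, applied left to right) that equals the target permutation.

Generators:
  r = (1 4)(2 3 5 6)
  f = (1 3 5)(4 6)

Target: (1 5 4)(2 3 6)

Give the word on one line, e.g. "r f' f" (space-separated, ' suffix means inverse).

f' f' r

  after f': (1 5 3)(4 6)
  after f': (1 3 5)
  after r: (1 5 4)(2 3 6)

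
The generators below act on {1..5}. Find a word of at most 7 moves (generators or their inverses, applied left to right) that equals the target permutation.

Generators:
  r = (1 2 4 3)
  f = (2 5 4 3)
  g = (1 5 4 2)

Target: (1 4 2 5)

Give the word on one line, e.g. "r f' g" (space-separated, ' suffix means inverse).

  after r': (1 3 4 2)
  after g': (1 3 5)
  after r': (1 4 2)(3 5)
  after g: (1 2 5 3 4)
  after r: (1 4 2 5)

r' g' r' g r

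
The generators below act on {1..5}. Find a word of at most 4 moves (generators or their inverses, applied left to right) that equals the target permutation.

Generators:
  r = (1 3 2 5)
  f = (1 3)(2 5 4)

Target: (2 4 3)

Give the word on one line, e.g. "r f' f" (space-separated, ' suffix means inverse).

  after r: (1 3 2 5)
  after f': (3 4 5)
  after r: (1 3 4)(2 5)
  after f: (2 4 3)

r f' r f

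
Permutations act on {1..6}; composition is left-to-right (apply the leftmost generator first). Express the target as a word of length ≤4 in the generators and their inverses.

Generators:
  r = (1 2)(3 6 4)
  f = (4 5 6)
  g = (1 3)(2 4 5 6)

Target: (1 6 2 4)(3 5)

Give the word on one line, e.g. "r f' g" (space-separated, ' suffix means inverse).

r' g r'

  after r': (1 2)(3 4 6)
  after g: (1 4 2 3 5 6)
  after r': (1 6 2 4)(3 5)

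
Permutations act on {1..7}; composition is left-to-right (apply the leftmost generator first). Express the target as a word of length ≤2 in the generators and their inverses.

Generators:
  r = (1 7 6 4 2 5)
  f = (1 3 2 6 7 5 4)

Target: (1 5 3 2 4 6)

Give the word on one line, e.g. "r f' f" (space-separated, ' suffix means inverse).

  after r: (1 7 6 4 2 5)
  after f: (1 5 3 2 4 6)

r f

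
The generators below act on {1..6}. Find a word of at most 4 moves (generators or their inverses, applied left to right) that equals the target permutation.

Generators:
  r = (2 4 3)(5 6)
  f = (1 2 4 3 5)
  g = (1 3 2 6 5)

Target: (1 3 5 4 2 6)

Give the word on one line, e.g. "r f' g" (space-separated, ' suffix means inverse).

  after g: (1 3 2 6 5)
  after g: (1 2 5 3 6)
  after r': (1 3 5 4 2 6)

g g r'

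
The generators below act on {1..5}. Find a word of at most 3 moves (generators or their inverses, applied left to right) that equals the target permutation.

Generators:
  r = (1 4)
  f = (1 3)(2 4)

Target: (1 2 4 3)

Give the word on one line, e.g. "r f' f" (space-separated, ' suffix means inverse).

r f'

  after r: (1 4)
  after f': (1 2 4 3)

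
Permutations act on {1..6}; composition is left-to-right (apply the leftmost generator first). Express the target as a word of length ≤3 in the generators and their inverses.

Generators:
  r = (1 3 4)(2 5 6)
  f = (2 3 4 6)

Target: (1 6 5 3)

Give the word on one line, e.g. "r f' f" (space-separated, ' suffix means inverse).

  after r': (1 4 3)(2 6 5)
  after f: (1 6 5 3)

r' f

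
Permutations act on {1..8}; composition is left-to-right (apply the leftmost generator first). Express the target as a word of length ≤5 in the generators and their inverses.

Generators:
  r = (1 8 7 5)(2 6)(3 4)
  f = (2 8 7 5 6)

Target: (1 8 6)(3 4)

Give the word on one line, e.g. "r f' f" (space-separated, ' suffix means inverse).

  after f': (2 6 5 7 8)
  after r': (1 5 8 6 7)(3 4)
  after r': (1 7 5)(2 6 8)
  after r': (1 8 6)(3 4)

f' r' r' r'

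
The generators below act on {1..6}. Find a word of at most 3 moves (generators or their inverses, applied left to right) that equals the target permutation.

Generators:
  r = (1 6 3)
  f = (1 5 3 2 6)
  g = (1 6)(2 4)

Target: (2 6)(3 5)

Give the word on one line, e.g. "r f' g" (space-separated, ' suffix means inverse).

f' r'

  after f': (1 6 2 3 5)
  after r': (2 6)(3 5)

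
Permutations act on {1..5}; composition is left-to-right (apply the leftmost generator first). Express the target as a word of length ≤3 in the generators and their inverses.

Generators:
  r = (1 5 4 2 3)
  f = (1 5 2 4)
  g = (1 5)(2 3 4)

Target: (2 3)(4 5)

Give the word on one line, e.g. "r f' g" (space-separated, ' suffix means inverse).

g f'

  after g: (1 5)(2 3 4)
  after f': (2 3)(4 5)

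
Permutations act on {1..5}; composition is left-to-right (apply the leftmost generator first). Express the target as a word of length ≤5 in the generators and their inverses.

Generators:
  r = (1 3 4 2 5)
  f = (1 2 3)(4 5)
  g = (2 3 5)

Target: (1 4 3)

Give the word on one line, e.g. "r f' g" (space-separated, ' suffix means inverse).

g r' g' r g'

  after g: (2 3 5)
  after r': (1 5 4 3 2)
  after g': (1 3 5 4 2)
  after r: (1 4 5 2 3)
  after g': (1 4 3)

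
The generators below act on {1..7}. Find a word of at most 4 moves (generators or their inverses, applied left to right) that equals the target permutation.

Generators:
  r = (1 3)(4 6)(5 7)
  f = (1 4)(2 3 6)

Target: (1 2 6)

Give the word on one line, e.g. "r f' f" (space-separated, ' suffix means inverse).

  after f: (1 4)(2 3 6)
  after r: (1 6 2)(3 4)(5 7)
  after f: (1 2 4 6 3)(5 7)
  after r: (1 2 6)

f r f r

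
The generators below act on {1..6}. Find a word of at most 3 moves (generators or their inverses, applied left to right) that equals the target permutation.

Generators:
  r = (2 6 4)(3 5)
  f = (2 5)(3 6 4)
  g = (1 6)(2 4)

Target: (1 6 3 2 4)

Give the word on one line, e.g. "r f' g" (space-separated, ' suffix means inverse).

f f g

  after f: (2 5)(3 6 4)
  after f: (3 4 6)
  after g: (1 6 3 2 4)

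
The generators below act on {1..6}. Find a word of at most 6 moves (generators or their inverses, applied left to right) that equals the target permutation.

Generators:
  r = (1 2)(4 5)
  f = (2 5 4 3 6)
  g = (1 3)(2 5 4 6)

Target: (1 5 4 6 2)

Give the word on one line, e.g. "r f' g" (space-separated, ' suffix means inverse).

g' f' r r g'

  after g': (1 3)(2 6 4 5)
  after f': (1 4 2 3)(5 6)
  after r: (1 5 6 4)(2 3)
  after r: (1 4 2 3)(5 6)
  after g': (1 5 4 6 2)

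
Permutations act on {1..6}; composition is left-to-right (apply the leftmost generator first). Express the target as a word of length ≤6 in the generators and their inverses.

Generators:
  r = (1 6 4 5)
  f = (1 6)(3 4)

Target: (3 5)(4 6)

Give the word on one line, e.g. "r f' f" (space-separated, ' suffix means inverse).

f' r' f' r'

  after f': (1 6)(3 4)
  after r': (3 6 5 4)
  after f': (1 6 5 3)
  after r': (3 5)(4 6)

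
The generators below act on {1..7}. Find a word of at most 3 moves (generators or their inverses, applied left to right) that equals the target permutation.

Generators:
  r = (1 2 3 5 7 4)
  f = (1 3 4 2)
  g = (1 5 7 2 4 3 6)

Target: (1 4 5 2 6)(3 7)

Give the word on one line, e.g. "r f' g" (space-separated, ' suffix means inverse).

r g

  after r: (1 2 3 5 7 4)
  after g: (1 4 5 2 6)(3 7)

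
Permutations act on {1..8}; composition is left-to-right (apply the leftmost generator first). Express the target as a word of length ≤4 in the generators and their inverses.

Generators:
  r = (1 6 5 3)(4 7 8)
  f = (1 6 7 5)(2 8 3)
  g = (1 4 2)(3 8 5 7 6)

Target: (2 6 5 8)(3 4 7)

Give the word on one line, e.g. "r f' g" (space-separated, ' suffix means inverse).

  after f': (1 5 7 6)(2 3 8)
  after r': (1 6 3 7)(2 5 4 8)
  after r': (2 6 5 8)(3 4 7)

f' r' r'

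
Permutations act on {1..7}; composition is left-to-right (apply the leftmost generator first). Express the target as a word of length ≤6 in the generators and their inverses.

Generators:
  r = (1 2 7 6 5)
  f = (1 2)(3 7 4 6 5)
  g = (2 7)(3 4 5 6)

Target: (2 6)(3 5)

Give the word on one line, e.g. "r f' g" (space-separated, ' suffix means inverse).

  after g: (2 7)(3 4 5 6)
  after r: (1 2 6 3 4)
  after f': (2 4)(3 7)(5 6)
  after r: (1 2 4 7 3 6)
  after f: (2 6)(3 5)

g r f' r f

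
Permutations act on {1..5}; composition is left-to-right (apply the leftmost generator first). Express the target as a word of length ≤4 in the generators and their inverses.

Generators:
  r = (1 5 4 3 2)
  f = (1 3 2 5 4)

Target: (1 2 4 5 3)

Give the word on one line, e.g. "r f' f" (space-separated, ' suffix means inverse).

f r

  after f: (1 3 2 5 4)
  after r: (1 2 4 5 3)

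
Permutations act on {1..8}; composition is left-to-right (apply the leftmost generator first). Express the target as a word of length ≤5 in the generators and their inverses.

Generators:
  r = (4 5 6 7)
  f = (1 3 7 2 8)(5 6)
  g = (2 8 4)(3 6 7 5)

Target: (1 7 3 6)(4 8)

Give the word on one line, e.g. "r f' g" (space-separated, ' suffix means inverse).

  after g': (2 4 8)(3 5 7 6)
  after f': (1 8 7 5 3 6)(2 4)
  after g: (1 4 8 5 6)(3 7)
  after r': (1 7 3 6)(4 8)

g' f' g r'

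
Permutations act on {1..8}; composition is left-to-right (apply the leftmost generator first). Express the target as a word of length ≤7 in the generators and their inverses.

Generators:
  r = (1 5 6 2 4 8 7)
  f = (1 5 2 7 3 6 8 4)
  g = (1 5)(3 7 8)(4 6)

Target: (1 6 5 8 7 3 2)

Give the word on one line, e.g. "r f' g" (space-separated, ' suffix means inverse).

g f g' f' r

  after g: (1 5)(3 7 8)(4 6)
  after f: (1 2 7 4 8 6)
  after g': (1 2 3 8 4 7 6 5)
  after f': (1 5 4 2 7 3 6)
  after r: (1 6 5 8 7 3 2)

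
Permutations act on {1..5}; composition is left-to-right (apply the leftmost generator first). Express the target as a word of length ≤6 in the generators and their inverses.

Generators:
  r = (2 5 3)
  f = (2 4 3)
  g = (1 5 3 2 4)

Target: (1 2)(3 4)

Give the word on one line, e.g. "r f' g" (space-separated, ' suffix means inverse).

f g' f g

  after f: (2 4 3)
  after g': (1 4 5)
  after f: (1 3 2 4 5)
  after g: (1 2)(3 4)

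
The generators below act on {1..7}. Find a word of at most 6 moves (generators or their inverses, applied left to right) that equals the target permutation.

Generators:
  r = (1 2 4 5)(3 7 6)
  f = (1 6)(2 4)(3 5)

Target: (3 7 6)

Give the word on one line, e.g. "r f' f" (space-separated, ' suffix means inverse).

r r r r

  after r: (1 2 4 5)(3 7 6)
  after r: (1 4)(2 5)(3 6 7)
  after r: (1 5 4 2)
  after r: (3 7 6)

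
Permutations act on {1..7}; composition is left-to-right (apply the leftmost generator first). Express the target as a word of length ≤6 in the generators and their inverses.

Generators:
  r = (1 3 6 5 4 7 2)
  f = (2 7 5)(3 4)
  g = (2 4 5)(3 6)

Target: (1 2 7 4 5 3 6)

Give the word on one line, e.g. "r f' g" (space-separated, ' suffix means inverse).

  after f: (2 7 5)(3 4)
  after r': (1 2 4)(3 5 7 6)
  after r': (1 7 3 6)(2 5 4)
  after f': (1 2 7 4 5 3 6)

f r' r' f'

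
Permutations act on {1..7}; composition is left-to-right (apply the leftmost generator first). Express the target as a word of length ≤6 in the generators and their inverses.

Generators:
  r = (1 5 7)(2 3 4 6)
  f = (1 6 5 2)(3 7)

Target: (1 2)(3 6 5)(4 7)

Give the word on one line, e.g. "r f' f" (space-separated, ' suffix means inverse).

r' r' r' f r

  after r': (1 7 5)(2 6 4 3)
  after r': (1 5 7)(2 4)(3 6)
  after r': (2 3 4 6)
  after f: (1 6)(2 7 3 4 5)
  after r: (1 2)(3 6 5)(4 7)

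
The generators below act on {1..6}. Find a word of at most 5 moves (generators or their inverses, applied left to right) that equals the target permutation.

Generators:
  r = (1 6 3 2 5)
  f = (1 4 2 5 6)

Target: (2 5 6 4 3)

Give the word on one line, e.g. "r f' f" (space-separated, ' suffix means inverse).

  after f': (1 6 5 2 4)
  after r': (2 4 5 3 6)
  after f': (1 6 4 2)(3 5)
  after r': (2 5 6 4 3)

f' r' f' r'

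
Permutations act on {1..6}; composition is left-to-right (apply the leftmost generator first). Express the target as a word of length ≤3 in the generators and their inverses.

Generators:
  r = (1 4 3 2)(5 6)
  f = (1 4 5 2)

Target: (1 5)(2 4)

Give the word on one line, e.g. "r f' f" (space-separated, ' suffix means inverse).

  after f': (1 2 5 4)
  after f': (1 5)(2 4)

f' f'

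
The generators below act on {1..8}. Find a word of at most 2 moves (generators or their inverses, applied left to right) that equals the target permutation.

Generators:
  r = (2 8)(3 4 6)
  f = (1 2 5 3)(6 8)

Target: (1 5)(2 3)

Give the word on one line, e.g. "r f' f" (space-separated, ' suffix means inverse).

f' f'

  after f': (1 3 5 2)(6 8)
  after f': (1 5)(2 3)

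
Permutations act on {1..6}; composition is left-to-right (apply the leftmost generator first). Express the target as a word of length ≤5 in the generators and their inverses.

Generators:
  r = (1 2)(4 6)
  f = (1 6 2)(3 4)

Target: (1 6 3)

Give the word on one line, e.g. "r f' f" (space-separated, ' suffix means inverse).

  after f: (1 6 2)(3 4)
  after f: (1 2 6)
  after f: (3 4)
  after r: (1 2)(3 6 4)
  after f': (1 6 3)

f f f r f'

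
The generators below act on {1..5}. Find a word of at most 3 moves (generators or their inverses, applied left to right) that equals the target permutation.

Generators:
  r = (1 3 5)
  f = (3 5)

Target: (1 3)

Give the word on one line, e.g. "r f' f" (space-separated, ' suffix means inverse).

  after f: (3 5)
  after r: (1 3)

f r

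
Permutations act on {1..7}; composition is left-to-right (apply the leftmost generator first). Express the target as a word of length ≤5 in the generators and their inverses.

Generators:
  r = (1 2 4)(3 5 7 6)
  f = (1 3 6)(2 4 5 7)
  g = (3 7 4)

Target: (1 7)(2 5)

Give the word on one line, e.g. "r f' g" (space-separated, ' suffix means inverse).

  after g: (3 7 4)
  after f': (1 6 3 5 4)(2 7)
  after r': (1 7)(2 5)

g f' r'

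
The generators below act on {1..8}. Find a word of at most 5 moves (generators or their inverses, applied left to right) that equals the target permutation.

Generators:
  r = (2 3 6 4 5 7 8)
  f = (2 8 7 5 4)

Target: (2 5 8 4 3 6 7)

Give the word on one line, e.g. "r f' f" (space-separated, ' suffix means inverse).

r' f' r' f f

  after r': (2 8 7 5 4 6 3)
  after f': (3 4 6)
  after r': (2 8 7 5 4 3 6)
  after f: (2 7 4 3 6 8 5)
  after f: (2 5 8 4 3 6 7)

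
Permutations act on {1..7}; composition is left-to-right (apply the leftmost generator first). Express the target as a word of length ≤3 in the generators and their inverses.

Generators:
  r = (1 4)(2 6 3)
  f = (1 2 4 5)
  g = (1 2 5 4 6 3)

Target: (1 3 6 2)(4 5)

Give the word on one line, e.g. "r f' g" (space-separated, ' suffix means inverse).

  after f: (1 2 4 5)
  after r': (1 3 6 2)(4 5)

f r'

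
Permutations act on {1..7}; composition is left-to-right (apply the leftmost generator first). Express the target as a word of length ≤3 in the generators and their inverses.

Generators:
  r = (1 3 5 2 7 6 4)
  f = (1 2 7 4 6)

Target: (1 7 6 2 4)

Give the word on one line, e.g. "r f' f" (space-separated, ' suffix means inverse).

f' f' f'

  after f': (1 6 4 7 2)
  after f': (1 4 2 6 7)
  after f': (1 7 6 2 4)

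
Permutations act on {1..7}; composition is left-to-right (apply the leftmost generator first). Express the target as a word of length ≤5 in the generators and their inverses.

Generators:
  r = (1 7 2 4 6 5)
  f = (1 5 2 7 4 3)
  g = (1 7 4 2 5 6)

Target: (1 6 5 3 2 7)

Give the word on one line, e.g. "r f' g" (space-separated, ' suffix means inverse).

  after f': (1 3 4 7 2 5)
  after f': (1 4 2)(3 7 5)
  after r: (1 6 5 3 2 7)

f' f' r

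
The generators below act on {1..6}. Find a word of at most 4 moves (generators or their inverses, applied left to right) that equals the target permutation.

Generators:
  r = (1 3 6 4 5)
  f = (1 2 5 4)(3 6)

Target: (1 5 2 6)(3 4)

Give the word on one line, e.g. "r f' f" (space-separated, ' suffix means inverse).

r' f' f' r'

  after r': (1 5 4 6 3)
  after f': (1 2)(3 4)
  after f': (2 4 6 3 5)
  after r': (1 5 2 6)(3 4)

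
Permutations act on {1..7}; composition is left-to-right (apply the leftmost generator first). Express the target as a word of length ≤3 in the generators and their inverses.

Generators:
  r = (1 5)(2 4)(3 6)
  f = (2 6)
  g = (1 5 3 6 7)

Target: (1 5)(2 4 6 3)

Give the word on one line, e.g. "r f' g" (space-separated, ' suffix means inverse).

  after r: (1 5)(2 4)(3 6)
  after f: (1 5)(2 4 6 3)

r f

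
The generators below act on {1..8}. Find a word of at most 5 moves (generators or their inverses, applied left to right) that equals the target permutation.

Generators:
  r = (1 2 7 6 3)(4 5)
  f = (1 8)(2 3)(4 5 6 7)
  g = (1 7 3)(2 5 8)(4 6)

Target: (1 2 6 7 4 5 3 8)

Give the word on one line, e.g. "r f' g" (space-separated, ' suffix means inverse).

g' r' f g f'

  after g': (1 3 7)(2 8 5)(4 6)
  after r': (1 6 5)(2 8 4 7 3)
  after f: (1 7 2)(5 8)
  after g: (1 3)(2 7 5)(4 6)
  after f': (1 2 6 7 4 5 3 8)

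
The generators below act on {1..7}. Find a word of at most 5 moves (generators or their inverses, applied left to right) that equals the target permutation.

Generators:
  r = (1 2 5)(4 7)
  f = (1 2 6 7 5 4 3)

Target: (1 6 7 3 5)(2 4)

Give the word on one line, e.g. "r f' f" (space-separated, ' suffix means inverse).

r' f' r' r' f'

  after r': (1 5 2)(4 7)
  after f': (1 7 5)(2 3 4 6)
  after r': (1 4 6)(2 3 7)
  after r': (1 7)(2 3 4 6 5)
  after f': (1 6 7 3 5)(2 4)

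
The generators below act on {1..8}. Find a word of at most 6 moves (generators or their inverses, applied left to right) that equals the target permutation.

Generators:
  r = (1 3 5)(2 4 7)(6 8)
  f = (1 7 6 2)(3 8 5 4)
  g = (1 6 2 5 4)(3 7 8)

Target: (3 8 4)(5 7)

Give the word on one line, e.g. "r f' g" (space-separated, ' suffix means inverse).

f r' f g f'

  after f: (1 7 6 2)(3 8 5 4)
  after r': (1 4)(2 5)(3 6 7 8)
  after f: (1 3 2 4 7 5)
  after g: (1 7 4 8 3 5 6 2)
  after f': (3 8 4)(5 7)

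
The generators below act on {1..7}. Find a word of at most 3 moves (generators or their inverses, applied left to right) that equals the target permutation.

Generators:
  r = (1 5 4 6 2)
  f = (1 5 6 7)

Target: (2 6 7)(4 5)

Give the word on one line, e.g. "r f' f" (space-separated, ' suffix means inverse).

f r'

  after f: (1 5 6 7)
  after r': (2 6 7)(4 5)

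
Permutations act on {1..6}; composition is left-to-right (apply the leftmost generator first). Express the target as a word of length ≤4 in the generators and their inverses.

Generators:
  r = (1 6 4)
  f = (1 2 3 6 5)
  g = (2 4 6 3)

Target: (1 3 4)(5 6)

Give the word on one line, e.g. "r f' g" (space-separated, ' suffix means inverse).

g' r f'

  after g': (2 3 6 4)
  after r: (1 6)(2 3 4)
  after f': (1 3 4)(5 6)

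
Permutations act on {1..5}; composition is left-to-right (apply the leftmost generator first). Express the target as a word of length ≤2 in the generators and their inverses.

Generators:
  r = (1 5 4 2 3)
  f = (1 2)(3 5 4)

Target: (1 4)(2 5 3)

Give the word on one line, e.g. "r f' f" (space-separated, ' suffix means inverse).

  after r: (1 5 4 2 3)
  after f: (1 4)(2 5 3)

r f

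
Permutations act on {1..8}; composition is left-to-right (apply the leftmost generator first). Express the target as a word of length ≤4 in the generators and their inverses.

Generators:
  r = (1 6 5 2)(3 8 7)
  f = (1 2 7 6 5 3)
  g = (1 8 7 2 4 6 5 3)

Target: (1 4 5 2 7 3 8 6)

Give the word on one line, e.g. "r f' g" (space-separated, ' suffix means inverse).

  after f: (1 2 7 6 5 3)
  after g: (1 4 6 3 8 7 5)
  after f: (1 4 5 2 7 3 8 6)

f g f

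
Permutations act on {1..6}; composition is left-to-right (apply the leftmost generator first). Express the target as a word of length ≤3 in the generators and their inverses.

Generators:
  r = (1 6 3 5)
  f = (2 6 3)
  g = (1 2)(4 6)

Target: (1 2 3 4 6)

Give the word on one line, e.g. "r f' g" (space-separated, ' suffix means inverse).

  after f: (2 6 3)
  after f: (2 3 6)
  after g': (1 2 3 4 6)

f f g'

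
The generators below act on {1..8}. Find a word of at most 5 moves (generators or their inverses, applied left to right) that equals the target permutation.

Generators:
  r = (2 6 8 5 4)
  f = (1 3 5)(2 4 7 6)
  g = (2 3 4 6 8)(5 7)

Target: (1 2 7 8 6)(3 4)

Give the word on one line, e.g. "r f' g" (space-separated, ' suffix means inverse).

f g f'

  after f: (1 3 5)(2 4 7 6)
  after g: (1 4 5)(2 6 3 7 8)
  after f': (1 2 7 8 6)(3 4)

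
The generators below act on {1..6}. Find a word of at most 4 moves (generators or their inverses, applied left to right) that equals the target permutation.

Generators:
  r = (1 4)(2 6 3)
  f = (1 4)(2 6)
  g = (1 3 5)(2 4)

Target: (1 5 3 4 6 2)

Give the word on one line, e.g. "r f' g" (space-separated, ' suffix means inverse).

g' f

  after g': (1 5 3)(2 4)
  after f: (1 5 3 4 6 2)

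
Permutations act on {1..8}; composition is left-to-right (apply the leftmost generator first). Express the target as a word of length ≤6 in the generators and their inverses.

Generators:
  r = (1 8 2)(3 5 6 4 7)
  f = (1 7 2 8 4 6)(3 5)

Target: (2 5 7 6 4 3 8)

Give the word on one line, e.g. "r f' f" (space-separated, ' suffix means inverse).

  after r: (1 8 2)(3 5 6 4 7)
  after f': (1 2 6 8 7 5 4)
  after r': (1 8 4 2 5 6)(3 7)
  after f': (1 2 3)(4 7 5)
  after r: (2 5 7 6 4 3 8)

r f' r' f' r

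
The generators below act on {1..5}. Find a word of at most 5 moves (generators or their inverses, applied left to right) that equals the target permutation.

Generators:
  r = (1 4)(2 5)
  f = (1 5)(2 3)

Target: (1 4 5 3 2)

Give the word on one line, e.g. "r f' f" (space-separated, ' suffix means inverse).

r' f f f

  after r': (1 4)(2 5)
  after f: (1 4 5 3 2)
  after f: (1 4)(2 5)
  after f: (1 4 5 3 2)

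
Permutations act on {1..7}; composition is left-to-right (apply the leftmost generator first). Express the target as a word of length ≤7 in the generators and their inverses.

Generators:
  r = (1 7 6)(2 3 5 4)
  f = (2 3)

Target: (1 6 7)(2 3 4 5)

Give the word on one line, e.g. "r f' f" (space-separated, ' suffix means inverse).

f r' f' f' f'

  after f: (2 3)
  after r': (1 6 7)(3 4 5)
  after f': (1 6 7)(2 3 4 5)
  after f': (1 6 7)(3 4 5)
  after f': (1 6 7)(2 3 4 5)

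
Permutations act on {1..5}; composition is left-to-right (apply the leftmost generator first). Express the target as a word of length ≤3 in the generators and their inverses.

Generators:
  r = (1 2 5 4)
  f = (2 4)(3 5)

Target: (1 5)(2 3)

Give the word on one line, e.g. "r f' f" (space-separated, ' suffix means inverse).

  after r: (1 2 5 4)
  after f: (1 4)(2 3 5)
  after r': (1 5)(2 3)

r f r'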